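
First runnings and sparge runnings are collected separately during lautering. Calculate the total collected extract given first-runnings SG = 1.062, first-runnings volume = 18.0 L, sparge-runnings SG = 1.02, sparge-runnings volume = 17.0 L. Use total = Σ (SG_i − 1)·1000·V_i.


first = (1.062 − 1)·1000·18.0 = 1116.0000
sparge = (1.02 − 1)·1000·17.0 = 340.0000
total = 1116.0000 + 340.0000

1456.0000 gravity·L


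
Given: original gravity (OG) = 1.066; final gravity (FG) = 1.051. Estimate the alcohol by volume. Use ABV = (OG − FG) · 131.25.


ABV = (1.066 − 1.051) · 131.25

1.9688 % ABV


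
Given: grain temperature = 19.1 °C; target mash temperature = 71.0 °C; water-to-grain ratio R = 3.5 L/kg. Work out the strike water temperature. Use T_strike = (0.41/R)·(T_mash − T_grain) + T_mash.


T_strike = (0.41/3.5)·(71.0 − 19.1) + 71.0

77.0797 °C


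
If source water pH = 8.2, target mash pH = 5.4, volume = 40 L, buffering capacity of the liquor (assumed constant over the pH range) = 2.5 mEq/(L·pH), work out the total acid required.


acid = buffering capacity · (pH_source − pH_target) · V
acid = 2.5 · (8.2 − 5.4) · 40

280.0000 mEq


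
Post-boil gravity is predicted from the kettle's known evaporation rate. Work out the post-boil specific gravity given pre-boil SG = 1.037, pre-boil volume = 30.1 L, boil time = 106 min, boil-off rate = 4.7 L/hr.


V_post = V_pre − rate·(t/60);  SG_post = 1 + (SG_pre−1)·V_pre/V_post
V_post = 30.1 − 4.7·(106/60) = 21.7967
SG_post = 1 + (1.037 − 1)·30.1/21.7967

1.0511


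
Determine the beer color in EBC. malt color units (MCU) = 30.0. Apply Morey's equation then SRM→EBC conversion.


SRM = 1.4922·MCU^0.6859;  EBC = SRM·1.97
SRM = 1.4922·30.0^0.6859 = 15.3810
EBC = 15.3810·1.97

30.3006 EBC


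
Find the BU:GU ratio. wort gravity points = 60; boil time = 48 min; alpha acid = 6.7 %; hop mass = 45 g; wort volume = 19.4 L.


U = 1.65·0.000125^(GP/1000)·(1−e^(−0.04t))/4.15;  IBU = (α/100)·m·U·1000/V;  BU:GU = IBU/GP
U = 1.65·0.000125^(60/1000)·(1−e^(−0.04·48))/4.15 = 0.1979
IBU = (6.7/100)·45·0.1979·1000/19.4 = 30.7528
BU:GU = 30.7528/60

0.5125


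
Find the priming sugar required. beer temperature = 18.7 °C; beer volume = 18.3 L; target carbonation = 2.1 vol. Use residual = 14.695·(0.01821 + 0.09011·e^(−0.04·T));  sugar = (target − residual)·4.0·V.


residual = 14.695·(0.01821 + 0.09011·e^(−0.04·18.7)) = 0.8943
sugar = (2.1 − 0.8943)·4.0·18.3

88.2543 g


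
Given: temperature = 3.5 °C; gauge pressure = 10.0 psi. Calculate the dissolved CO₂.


vols = (P + 14.695)·(0.01821 + 0.09011·e^(−0.04·T))
vols = (10.0 + 14.695)·(0.01821 + 0.09011·e^(−0.04·3.5))

2.3842 volumes


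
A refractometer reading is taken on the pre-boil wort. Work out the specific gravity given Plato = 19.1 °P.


SG = 259/(259 − P)
SG = 259/(259 − 19.1)

1.0796


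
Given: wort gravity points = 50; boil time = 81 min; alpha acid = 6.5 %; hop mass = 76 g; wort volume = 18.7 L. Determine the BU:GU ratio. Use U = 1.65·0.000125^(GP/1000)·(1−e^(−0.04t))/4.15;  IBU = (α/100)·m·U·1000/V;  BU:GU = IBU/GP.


U = 1.65·0.000125^(50/1000)·(1−e^(−0.04·81))/4.15 = 0.2437
IBU = (6.5/100)·76·0.2437·1000/18.7 = 64.3896
BU:GU = 64.3896/50

1.2878


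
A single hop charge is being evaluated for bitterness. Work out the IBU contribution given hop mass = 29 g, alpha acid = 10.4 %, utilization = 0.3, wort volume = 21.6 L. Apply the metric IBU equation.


IBU = (α/100)·mass·U·1000 / V
IBU = (10.4/100)·29·0.3·1000 / 21.6

41.8889 IBU


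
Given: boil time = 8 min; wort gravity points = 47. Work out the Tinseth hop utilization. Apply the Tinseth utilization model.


U = 1.65·0.000125^(GP/1000) · (1 − e^(−0.04·t))/4.15
bigness = 1.65·0.000125^(47/1000) = 1.0815
boil_factor = (1 − e^(−0.04·8))/4.15 = 0.0660
U = 1.0815 · 0.0660

0.0714


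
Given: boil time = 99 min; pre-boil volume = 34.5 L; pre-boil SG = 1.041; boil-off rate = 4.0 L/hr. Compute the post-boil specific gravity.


V_post = V_pre − rate·(t/60);  SG_post = 1 + (SG_pre−1)·V_pre/V_post
V_post = 34.5 − 4.0·(99/60) = 27.9000
SG_post = 1 + (1.041 − 1)·34.5/27.9000

1.0507


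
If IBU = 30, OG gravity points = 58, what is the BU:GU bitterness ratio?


BU:GU = IBU / OG_points
BU:GU = 30 / 58

0.5172


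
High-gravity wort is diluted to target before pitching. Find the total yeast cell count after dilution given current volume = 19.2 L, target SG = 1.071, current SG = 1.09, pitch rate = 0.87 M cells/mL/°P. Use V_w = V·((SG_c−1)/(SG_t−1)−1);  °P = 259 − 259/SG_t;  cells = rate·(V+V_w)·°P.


V_w = 19.2·((1.09−1)/(1.071−1)−1) = 5.1380
V_final = 19.2 + 5.1380 = 24.3380
°P = 259 − 259/1.071 = 17.1699
cells = 0.87·24.3380·17.1699

363.5576 billion cells


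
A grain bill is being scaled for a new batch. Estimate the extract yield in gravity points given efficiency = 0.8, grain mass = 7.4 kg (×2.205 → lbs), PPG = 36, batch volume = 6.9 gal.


points = lbs × PPG × eff / vol
lbs = 7.4 × 2.205 = 16.3170
points = 16.3170 × 36 × 0.8 / 6.9

68.1057 points


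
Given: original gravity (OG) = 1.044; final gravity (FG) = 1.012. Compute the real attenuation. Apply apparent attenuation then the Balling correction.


AA = (OG−FG)/(OG−1)·100;  RA = AA·0.8192
AA = (1.044 − 1.012)/(1.044 − 1)·100 = 72.7273
RA = 72.7273·0.8192

59.5782 %


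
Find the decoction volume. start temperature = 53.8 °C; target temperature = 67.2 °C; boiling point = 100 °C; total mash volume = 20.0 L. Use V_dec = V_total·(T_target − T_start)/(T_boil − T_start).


V_dec = 20.0·(67.2 − 53.8)/(100 − 53.8)

5.8009 L


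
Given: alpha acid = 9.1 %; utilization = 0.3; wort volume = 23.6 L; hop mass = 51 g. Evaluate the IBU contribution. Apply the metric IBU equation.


IBU = (α/100)·mass·U·1000 / V
IBU = (9.1/100)·51·0.3·1000 / 23.6

58.9958 IBU


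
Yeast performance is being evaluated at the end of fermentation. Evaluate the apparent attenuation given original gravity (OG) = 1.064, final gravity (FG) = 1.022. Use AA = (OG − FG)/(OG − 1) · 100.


AA = (1.064 − 1.022)/(1.064 − 1) · 100

65.6250 %


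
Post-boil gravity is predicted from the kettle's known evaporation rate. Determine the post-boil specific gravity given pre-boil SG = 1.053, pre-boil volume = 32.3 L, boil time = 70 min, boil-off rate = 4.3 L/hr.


V_post = V_pre − rate·(t/60);  SG_post = 1 + (SG_pre−1)·V_pre/V_post
V_post = 32.3 − 4.3·(70/60) = 27.2833
SG_post = 1 + (1.053 − 1)·32.3/27.2833

1.0627


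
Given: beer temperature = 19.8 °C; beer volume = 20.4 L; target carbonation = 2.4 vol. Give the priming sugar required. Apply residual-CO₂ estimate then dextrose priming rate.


residual = 14.695·(0.01821 + 0.09011·e^(−0.04·T));  sugar = (target − residual)·4.0·V
residual = 14.695·(0.01821 + 0.09011·e^(−0.04·19.8)) = 0.8674
sugar = (2.4 − 0.8674)·4.0·20.4

125.0633 g


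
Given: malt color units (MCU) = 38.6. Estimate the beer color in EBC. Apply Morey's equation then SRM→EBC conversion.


SRM = 1.4922·MCU^0.6859;  EBC = SRM·1.97
SRM = 1.4922·38.6^0.6859 = 18.2838
EBC = 18.2838·1.97

36.0192 EBC


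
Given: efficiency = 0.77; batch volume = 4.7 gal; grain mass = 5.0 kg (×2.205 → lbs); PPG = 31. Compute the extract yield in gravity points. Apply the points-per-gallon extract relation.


points = lbs × PPG × eff / vol
lbs = 5.0 × 2.205 = 11.0250
points = 11.0250 × 31 × 0.77 / 4.7

55.9929 points


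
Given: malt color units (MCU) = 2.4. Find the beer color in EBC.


SRM = 1.4922·MCU^0.6859;  EBC = SRM·1.97
SRM = 1.4922·2.4^0.6859 = 2.7203
EBC = 2.7203·1.97

5.3590 EBC


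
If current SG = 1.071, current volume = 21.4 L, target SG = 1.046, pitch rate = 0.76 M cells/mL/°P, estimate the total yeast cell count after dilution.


V_w = V·((SG_c−1)/(SG_t−1)−1);  °P = 259 − 259/SG_t;  cells = rate·(V+V_w)·°P
V_w = 21.4·((1.071−1)/(1.046−1)−1) = 11.6304
V_final = 21.4 + 11.6304 = 33.0304
°P = 259 − 259/1.046 = 11.3901
cells = 0.76·33.0304·11.3901

285.9261 billion cells


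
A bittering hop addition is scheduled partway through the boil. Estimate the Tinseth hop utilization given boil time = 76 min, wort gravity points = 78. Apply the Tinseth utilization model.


U = 1.65·0.000125^(GP/1000) · (1 − e^(−0.04·t))/4.15
bigness = 1.65·0.000125^(78/1000) = 0.8185
boil_factor = (1 − e^(−0.04·76))/4.15 = 0.2294
U = 0.8185 · 0.2294

0.1878


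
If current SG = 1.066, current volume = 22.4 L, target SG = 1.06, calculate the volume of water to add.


V_water = V·((SG_curr − 1)/(SG_target − 1) − 1)
V_water = 22.4·((1.066 − 1)/(1.06 − 1) − 1)

2.2400 L


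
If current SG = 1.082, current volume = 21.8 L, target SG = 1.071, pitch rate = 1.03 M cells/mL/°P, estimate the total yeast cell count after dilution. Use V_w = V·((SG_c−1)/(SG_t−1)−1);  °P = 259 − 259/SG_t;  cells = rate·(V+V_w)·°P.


V_w = 21.8·((1.082−1)/(1.071−1)−1) = 3.3775
V_final = 21.8 + 3.3775 = 25.1775
°P = 259 − 259/1.071 = 17.1699
cells = 1.03·25.1775·17.1699

445.2643 billion cells


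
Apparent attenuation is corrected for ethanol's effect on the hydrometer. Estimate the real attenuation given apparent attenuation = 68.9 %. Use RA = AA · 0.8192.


RA = 68.9 · 0.8192

56.4429 %


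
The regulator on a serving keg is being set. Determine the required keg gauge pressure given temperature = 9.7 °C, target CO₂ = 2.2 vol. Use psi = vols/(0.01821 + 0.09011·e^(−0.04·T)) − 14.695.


psi = 2.2/(0.01821 + 0.09011·e^(−0.04·9.7)) − 14.695

13.0332 psi


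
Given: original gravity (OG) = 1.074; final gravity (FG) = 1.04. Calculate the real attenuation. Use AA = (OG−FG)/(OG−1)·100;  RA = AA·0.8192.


AA = (1.074 − 1.04)/(1.074 − 1)·100 = 45.9459
RA = 45.9459·0.8192

37.6389 %


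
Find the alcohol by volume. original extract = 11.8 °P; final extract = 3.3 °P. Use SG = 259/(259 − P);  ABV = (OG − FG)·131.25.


OG = 259/(259 − 11.8) = 1.0477
FG = 259/(259 − 3.3) = 1.0129
ABV = (1.0477 − 1.0129)·131.25

4.5713 % ABV


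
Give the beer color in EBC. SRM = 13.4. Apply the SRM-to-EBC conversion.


EBC = SRM · 1.97
EBC = 13.4 · 1.97

26.3980 EBC


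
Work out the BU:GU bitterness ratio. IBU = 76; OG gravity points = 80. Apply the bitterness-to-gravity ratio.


BU:GU = IBU / OG_points
BU:GU = 76 / 80

0.9500


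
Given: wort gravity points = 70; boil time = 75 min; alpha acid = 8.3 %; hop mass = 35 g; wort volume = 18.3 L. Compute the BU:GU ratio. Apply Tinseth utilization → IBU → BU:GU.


U = 1.65·0.000125^(GP/1000)·(1−e^(−0.04t))/4.15;  IBU = (α/100)·m·U·1000/V;  BU:GU = IBU/GP
U = 1.65·0.000125^(70/1000)·(1−e^(−0.04·75))/4.15 = 0.2014
IBU = (8.3/100)·35·0.2014·1000/18.3 = 31.9695
BU:GU = 31.9695/70

0.4567


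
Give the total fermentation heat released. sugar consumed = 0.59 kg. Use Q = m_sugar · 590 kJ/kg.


Q = 0.59 · 590

348.1000 kJ


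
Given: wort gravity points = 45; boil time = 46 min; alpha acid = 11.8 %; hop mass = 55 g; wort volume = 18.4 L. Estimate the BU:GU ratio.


U = 1.65·0.000125^(GP/1000)·(1−e^(−0.04t))/4.15;  IBU = (α/100)·m·U·1000/V;  BU:GU = IBU/GP
U = 1.65·0.000125^(45/1000)·(1−e^(−0.04·46))/4.15 = 0.2232
IBU = (11.8/100)·55·0.2232·1000/18.4 = 78.7252
BU:GU = 78.7252/45

1.7494


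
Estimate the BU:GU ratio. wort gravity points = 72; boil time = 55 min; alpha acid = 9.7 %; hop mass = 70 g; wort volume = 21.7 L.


U = 1.65·0.000125^(GP/1000)·(1−e^(−0.04t))/4.15;  IBU = (α/100)·m·U·1000/V;  BU:GU = IBU/GP
U = 1.65·0.000125^(72/1000)·(1−e^(−0.04·55))/4.15 = 0.1851
IBU = (9.7/100)·70·0.1851·1000/21.7 = 57.9190
BU:GU = 57.9190/72

0.8044


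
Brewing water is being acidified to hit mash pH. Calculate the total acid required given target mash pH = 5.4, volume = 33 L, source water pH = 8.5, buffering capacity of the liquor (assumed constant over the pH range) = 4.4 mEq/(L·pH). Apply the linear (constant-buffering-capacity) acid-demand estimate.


acid = buffering capacity · (pH_source − pH_target) · V
acid = 4.4 · (8.5 − 5.4) · 33

450.1200 mEq


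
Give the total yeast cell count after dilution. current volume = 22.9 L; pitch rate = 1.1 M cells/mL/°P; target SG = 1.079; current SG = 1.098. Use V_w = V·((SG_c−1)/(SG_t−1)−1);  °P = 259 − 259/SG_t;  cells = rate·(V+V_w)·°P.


V_w = 22.9·((1.098−1)/(1.079−1)−1) = 5.5076
V_final = 22.9 + 5.5076 = 28.4076
°P = 259 − 259/1.079 = 18.9629
cells = 1.1·28.4076·18.9629

592.5603 billion cells


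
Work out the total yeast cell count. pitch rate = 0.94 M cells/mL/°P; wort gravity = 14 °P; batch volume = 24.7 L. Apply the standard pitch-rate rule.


cells (billions) = rate · V_L · °P
cells = 0.94 · 24.7 · 14

325.0520 billion cells


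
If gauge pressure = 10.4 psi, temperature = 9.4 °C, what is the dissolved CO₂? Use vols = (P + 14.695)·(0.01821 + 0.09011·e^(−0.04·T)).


vols = (10.4 + 14.695)·(0.01821 + 0.09011·e^(−0.04·9.4))

2.0096 volumes


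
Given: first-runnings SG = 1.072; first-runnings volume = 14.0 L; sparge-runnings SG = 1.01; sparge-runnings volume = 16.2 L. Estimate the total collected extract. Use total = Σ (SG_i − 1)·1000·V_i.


first = (1.072 − 1)·1000·14.0 = 1008.0000
sparge = (1.01 − 1)·1000·16.2 = 162.0000
total = 1008.0000 + 162.0000

1170.0000 gravity·L


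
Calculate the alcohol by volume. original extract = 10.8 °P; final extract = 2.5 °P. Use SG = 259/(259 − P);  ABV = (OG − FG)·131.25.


OG = 259/(259 − 10.8) = 1.0435
FG = 259/(259 − 2.5) = 1.0097
ABV = (1.0435 − 1.0097)·131.25

4.4319 % ABV


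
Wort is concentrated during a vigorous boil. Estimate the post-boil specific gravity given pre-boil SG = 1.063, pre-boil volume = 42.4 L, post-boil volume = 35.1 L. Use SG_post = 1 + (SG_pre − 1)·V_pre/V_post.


pts_pre = (1.063 − 1)·1000 = 63.0000
pts_post = 63.0000·42.4/35.1 = 76.1026
SG_post = 1 + 76.1026/1000

1.0761


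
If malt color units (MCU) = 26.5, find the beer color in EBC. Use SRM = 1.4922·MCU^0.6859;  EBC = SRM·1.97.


SRM = 1.4922·26.5^0.6859 = 14.1264
EBC = 14.1264·1.97

27.8290 EBC


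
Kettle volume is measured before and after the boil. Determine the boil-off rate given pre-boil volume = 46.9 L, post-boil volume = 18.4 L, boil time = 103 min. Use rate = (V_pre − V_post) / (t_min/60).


rate = (46.9 − 18.4) / (103/60)

16.6019 L/hr


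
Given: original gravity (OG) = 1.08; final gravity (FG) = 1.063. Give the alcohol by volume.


ABV = (OG − FG) · 131.25
ABV = (1.08 − 1.063) · 131.25

2.2313 % ABV


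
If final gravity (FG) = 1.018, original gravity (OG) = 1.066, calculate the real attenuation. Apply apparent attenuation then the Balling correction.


AA = (OG−FG)/(OG−1)·100;  RA = AA·0.8192
AA = (1.066 − 1.018)/(1.066 − 1)·100 = 72.7273
RA = 72.7273·0.8192

59.5782 %


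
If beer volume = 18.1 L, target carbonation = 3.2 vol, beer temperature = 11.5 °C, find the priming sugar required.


residual = 14.695·(0.01821 + 0.09011·e^(−0.04·T));  sugar = (target − residual)·4.0·V
residual = 14.695·(0.01821 + 0.09011·e^(−0.04·11.5)) = 1.1035
sugar = (3.2 − 1.1035)·4.0·18.1

151.7851 g


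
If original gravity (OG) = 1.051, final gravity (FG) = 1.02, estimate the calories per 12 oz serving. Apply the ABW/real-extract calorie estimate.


ABW = (OG−FG)·131.25·0.79/FG;  °P = 259 − 259/SG (for OG→OE and FG→AE);  RE = 0.1808·OE + 0.8192·AE;  Cal = (6.9·ABW + 4·(RE−0.1))·FG·3.55
ABW = (1.051 − 1.02)·131.25·0.79/1.02 = 3.1513
OE = 259 − 259/1.051 = 12.5680 °P
AE = 259 − 259/1.02 = 5.0784 °P
RE = 0.1808·12.5680 + 0.8192·5.0784 = 6.4326 °P
Cal = (6.9·3.1513 + 4·(6.4326−0.1))·1.02·3.55

170.4553 kcal


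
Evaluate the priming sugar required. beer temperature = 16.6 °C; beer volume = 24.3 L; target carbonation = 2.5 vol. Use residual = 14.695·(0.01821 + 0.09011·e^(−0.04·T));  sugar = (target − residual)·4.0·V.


residual = 14.695·(0.01821 + 0.09011·e^(−0.04·16.6)) = 0.9493
sugar = (2.5 − 0.9493)·4.0·24.3

150.7318 g


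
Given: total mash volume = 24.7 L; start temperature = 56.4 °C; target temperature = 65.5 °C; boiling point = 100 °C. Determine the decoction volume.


V_dec = V_total·(T_target − T_start)/(T_boil − T_start)
V_dec = 24.7·(65.5 − 56.4)/(100 − 56.4)

5.1553 L


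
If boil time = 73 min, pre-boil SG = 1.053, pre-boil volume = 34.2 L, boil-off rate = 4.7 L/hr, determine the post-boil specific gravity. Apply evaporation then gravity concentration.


V_post = V_pre − rate·(t/60);  SG_post = 1 + (SG_pre−1)·V_pre/V_post
V_post = 34.2 − 4.7·(73/60) = 28.4817
SG_post = 1 + (1.053 − 1)·34.2/28.4817

1.0636


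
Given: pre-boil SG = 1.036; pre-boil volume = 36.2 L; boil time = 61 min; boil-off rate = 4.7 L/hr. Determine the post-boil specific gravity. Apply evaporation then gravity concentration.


V_post = V_pre − rate·(t/60);  SG_post = 1 + (SG_pre−1)·V_pre/V_post
V_post = 36.2 − 4.7·(61/60) = 31.4217
SG_post = 1 + (1.036 − 1)·36.2/31.4217

1.0415


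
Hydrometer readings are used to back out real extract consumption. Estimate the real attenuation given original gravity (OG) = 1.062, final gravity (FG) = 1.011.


AA = (OG−FG)/(OG−1)·100;  RA = AA·0.8192
AA = (1.062 − 1.011)/(1.062 − 1)·100 = 82.2581
RA = 82.2581·0.8192

67.3858 %


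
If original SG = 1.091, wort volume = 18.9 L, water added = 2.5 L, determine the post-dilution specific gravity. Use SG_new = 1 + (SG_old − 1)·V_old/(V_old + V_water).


pts = (1.091 − 1)·1000·18.9/(18.9 + 2.5) = 80.3692
SG_new = 1 + 80.3692/1000

1.0804


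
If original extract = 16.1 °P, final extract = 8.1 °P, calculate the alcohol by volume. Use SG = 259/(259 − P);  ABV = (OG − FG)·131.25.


OG = 259/(259 − 16.1) = 1.0663
FG = 259/(259 − 8.1) = 1.0323
ABV = (1.0663 − 1.0323)·131.25

4.4623 % ABV


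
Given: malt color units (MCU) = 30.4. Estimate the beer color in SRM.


SRM = 1.4922 · MCU^0.6859
SRM = 1.4922 · 30.4^0.6859

15.5214 SRM


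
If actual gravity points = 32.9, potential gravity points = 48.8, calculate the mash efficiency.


efficiency = actual / potential × 100
efficiency = 32.9 / 48.8 × 100

67.4180 %


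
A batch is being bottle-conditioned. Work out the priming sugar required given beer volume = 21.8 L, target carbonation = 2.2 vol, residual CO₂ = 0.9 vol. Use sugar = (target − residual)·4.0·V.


sugar = (2.2 − 0.9)·4.0·21.8

113.3600 g


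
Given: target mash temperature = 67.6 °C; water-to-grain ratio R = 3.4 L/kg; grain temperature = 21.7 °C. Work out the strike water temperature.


T_strike = (0.41/R)·(T_mash − T_grain) + T_mash
T_strike = (0.41/3.4)·(67.6 − 21.7) + 67.6

73.1350 °C


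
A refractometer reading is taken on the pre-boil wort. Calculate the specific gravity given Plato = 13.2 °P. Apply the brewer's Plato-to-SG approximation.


SG = 259/(259 − P)
SG = 259/(259 − 13.2)

1.0537


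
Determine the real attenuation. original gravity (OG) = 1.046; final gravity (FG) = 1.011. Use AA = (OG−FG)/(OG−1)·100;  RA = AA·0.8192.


AA = (1.046 − 1.011)/(1.046 − 1)·100 = 76.0870
RA = 76.0870·0.8192

62.3304 %


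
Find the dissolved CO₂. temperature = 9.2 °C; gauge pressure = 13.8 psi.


vols = (P + 14.695)·(0.01821 + 0.09011·e^(−0.04·T))
vols = (13.8 + 14.695)·(0.01821 + 0.09011·e^(−0.04·9.2))

2.2960 volumes


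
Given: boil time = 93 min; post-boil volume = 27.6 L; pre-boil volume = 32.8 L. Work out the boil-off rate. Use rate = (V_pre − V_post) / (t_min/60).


rate = (32.8 − 27.6) / (93/60)

3.3548 L/hr


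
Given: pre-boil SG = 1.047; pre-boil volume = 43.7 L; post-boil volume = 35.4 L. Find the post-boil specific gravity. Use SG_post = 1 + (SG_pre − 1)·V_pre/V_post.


pts_pre = (1.047 − 1)·1000 = 47.0000
pts_post = 47.0000·43.7/35.4 = 58.0198
SG_post = 1 + 58.0198/1000

1.0580


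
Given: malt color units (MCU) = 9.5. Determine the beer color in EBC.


SRM = 1.4922·MCU^0.6859;  EBC = SRM·1.97
SRM = 1.4922·9.5^0.6859 = 6.9895
EBC = 6.9895·1.97

13.7694 EBC


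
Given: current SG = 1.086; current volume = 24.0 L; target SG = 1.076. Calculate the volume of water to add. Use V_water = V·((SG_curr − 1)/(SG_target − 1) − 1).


V_water = 24.0·((1.086 − 1)/(1.076 − 1) − 1)

3.1579 L


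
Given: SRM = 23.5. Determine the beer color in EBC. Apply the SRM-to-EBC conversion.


EBC = SRM · 1.97
EBC = 23.5 · 1.97

46.2950 EBC


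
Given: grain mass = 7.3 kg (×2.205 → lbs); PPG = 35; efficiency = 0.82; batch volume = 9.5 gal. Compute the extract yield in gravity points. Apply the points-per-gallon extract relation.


points = lbs × PPG × eff / vol
lbs = 7.3 × 2.205 = 16.0965
points = 16.0965 × 35 × 0.82 / 9.5

48.6284 points


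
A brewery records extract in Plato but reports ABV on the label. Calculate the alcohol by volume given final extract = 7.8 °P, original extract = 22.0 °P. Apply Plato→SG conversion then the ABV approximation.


SG = 259/(259 − P);  ABV = (OG − FG)·131.25
OG = 259/(259 − 22.0) = 1.0928
FG = 259/(259 − 7.8) = 1.0311
ABV = (1.0928 − 1.0311)·131.25

8.1081 % ABV


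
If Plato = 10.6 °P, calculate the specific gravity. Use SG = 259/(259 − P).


SG = 259/(259 − 10.6)

1.0427


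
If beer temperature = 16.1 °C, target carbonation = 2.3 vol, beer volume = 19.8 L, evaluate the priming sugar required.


residual = 14.695·(0.01821 + 0.09011·e^(−0.04·T));  sugar = (target − residual)·4.0·V
residual = 14.695·(0.01821 + 0.09011·e^(−0.04·16.1)) = 0.9630
sugar = (2.3 − 0.9630)·4.0·19.8

105.8879 g


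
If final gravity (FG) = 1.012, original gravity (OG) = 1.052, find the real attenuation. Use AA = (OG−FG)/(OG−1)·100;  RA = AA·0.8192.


AA = (1.052 − 1.012)/(1.052 − 1)·100 = 76.9231
RA = 76.9231·0.8192

63.0154 %


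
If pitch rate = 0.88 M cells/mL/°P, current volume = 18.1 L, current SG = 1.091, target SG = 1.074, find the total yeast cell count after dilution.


V_w = V·((SG_c−1)/(SG_t−1)−1);  °P = 259 − 259/SG_t;  cells = rate·(V+V_w)·°P
V_w = 18.1·((1.091−1)/(1.074−1)−1) = 4.1581
V_final = 18.1 + 4.1581 = 22.2581
°P = 259 − 259/1.074 = 17.8454
cells = 0.88·22.2581·17.8454

349.5410 billion cells


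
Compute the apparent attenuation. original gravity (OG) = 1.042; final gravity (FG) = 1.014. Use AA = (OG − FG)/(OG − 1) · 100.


AA = (1.042 − 1.014)/(1.042 − 1) · 100

66.6667 %


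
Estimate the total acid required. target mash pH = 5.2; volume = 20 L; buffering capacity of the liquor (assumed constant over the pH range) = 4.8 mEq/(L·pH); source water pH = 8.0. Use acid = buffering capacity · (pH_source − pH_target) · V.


acid = 4.8 · (8.0 − 5.2) · 20

268.8000 mEq


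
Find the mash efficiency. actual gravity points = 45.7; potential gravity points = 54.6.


efficiency = actual / potential × 100
efficiency = 45.7 / 54.6 × 100

83.6996 %


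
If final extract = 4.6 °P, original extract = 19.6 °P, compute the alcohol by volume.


SG = 259/(259 − P);  ABV = (OG − FG)·131.25
OG = 259/(259 − 19.6) = 1.0819
FG = 259/(259 − 4.6) = 1.0181
ABV = (1.0819 − 1.0181)·131.25

8.3724 % ABV


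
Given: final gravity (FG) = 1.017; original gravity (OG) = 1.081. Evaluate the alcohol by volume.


ABV = (OG − FG) · 131.25
ABV = (1.081 − 1.017) · 131.25

8.4000 % ABV


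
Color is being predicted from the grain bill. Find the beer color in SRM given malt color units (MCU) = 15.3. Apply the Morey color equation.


SRM = 1.4922 · MCU^0.6859
SRM = 1.4922 · 15.3^0.6859

9.6919 SRM


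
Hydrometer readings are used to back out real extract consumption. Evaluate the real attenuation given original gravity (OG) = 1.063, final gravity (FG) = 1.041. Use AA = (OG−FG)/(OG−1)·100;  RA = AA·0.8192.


AA = (1.063 − 1.041)/(1.063 − 1)·100 = 34.9206
RA = 34.9206·0.8192

28.6070 %


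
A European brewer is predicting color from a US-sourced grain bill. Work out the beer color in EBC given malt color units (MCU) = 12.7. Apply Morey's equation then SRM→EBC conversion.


SRM = 1.4922·MCU^0.6859;  EBC = SRM·1.97
SRM = 1.4922·12.7^0.6859 = 8.5295
EBC = 8.5295·1.97

16.8032 EBC


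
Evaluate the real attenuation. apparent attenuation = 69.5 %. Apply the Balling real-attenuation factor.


RA = AA · 0.8192
RA = 69.5 · 0.8192

56.9344 %


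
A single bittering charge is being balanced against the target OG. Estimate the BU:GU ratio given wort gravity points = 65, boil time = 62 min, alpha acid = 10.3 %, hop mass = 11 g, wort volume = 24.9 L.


U = 1.65·0.000125^(GP/1000)·(1−e^(−0.04t))/4.15;  IBU = (α/100)·m·U·1000/V;  BU:GU = IBU/GP
U = 1.65·0.000125^(65/1000)·(1−e^(−0.04·62))/4.15 = 0.2031
IBU = (10.3/100)·11·0.2031·1000/24.9 = 9.2424
BU:GU = 9.2424/65

0.1422


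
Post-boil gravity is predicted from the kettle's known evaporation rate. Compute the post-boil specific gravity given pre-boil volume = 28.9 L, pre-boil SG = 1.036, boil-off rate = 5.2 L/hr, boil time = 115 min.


V_post = V_pre − rate·(t/60);  SG_post = 1 + (SG_pre−1)·V_pre/V_post
V_post = 28.9 − 5.2·(115/60) = 18.9333
SG_post = 1 + (1.036 − 1)·28.9/18.9333

1.0550


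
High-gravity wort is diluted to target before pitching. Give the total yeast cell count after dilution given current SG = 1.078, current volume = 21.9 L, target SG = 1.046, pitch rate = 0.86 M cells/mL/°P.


V_w = V·((SG_c−1)/(SG_t−1)−1);  °P = 259 − 259/SG_t;  cells = rate·(V+V_w)·°P
V_w = 21.9·((1.078−1)/(1.046−1)−1) = 15.2348
V_final = 21.9 + 15.2348 = 37.1348
°P = 259 − 259/1.046 = 11.3901
cells = 0.86·37.1348·11.3901

363.7519 billion cells


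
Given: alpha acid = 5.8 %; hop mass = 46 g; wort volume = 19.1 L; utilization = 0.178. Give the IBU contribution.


IBU = (α/100)·mass·U·1000 / V
IBU = (5.8/100)·46·0.178·1000 / 19.1

24.8641 IBU


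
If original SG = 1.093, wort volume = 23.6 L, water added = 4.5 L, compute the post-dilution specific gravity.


SG_new = 1 + (SG_old − 1)·V_old/(V_old + V_water)
pts = (1.093 − 1)·1000·23.6/(23.6 + 4.5) = 78.1068
SG_new = 1 + 78.1068/1000

1.0781


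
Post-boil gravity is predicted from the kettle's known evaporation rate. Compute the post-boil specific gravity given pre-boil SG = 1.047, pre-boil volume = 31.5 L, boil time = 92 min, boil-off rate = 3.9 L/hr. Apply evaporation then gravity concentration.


V_post = V_pre − rate·(t/60);  SG_post = 1 + (SG_pre−1)·V_pre/V_post
V_post = 31.5 − 3.9·(92/60) = 25.5200
SG_post = 1 + (1.047 − 1)·31.5/25.5200

1.0580


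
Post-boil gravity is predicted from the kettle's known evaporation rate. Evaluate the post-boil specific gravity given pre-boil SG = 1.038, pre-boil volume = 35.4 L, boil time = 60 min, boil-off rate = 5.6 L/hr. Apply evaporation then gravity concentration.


V_post = V_pre − rate·(t/60);  SG_post = 1 + (SG_pre−1)·V_pre/V_post
V_post = 35.4 − 5.6·(60/60) = 29.8000
SG_post = 1 + (1.038 − 1)·35.4/29.8000

1.0451


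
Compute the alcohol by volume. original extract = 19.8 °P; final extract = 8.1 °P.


SG = 259/(259 − P);  ABV = (OG − FG)·131.25
OG = 259/(259 − 19.8) = 1.0828
FG = 259/(259 − 8.1) = 1.0323
ABV = (1.0828 − 1.0323)·131.25

6.6271 % ABV


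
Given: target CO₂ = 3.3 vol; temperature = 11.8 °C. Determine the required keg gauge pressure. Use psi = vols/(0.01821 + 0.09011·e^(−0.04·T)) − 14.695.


psi = 3.3/(0.01821 + 0.09011·e^(−0.04·11.8)) − 14.695

29.6500 psi


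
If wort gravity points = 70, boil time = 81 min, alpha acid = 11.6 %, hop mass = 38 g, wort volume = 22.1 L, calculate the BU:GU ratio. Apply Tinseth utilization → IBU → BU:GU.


U = 1.65·0.000125^(GP/1000)·(1−e^(−0.04t))/4.15;  IBU = (α/100)·m·U·1000/V;  BU:GU = IBU/GP
U = 1.65·0.000125^(70/1000)·(1−e^(−0.04·81))/4.15 = 0.2036
IBU = (11.6/100)·38·0.2036·1000/22.1 = 40.6180
BU:GU = 40.6180/70

0.5803


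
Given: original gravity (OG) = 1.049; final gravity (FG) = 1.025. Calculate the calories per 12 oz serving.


ABW = (OG−FG)·131.25·0.79/FG;  °P = 259 − 259/SG (for OG→OE and FG→AE);  RE = 0.1808·OE + 0.8192·AE;  Cal = (6.9·ABW + 4·(RE−0.1))·FG·3.55
ABW = (1.049 − 1.025)·131.25·0.79/1.025 = 2.4278
OE = 259 − 259/1.049 = 12.0982 °P
AE = 259 − 259/1.025 = 6.3171 °P
RE = 0.1808·12.0982 + 0.8192·6.3171 = 7.3623 °P
Cal = (6.9·2.4278 + 4·(7.3623−0.1))·1.025·3.55

166.6586 kcal


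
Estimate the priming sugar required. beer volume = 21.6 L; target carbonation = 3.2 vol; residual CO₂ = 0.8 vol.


sugar = (target − residual)·4.0·V
sugar = (3.2 − 0.8)·4.0·21.6

207.3600 g


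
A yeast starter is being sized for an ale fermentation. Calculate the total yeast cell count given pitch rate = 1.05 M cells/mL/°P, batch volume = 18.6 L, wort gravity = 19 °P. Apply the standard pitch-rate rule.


cells (billions) = rate · V_L · °P
cells = 1.05 · 18.6 · 19

371.0700 billion cells


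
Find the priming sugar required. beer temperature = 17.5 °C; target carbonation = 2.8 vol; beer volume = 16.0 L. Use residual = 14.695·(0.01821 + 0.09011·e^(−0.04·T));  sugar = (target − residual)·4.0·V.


residual = 14.695·(0.01821 + 0.09011·e^(−0.04·17.5)) = 0.9252
sugar = (2.8 − 0.9252)·4.0·16.0

119.9899 g


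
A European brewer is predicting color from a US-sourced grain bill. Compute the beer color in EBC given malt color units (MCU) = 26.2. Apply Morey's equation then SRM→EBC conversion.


SRM = 1.4922·MCU^0.6859;  EBC = SRM·1.97
SRM = 1.4922·26.2^0.6859 = 14.0165
EBC = 14.0165·1.97

27.6125 EBC


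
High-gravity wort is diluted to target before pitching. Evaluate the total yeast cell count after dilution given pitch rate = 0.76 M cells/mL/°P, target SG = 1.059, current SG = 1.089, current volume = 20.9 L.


V_w = V·((SG_c−1)/(SG_t−1)−1);  °P = 259 − 259/SG_t;  cells = rate·(V+V_w)·°P
V_w = 20.9·((1.089−1)/(1.059−1)−1) = 10.6271
V_final = 20.9 + 10.6271 = 31.5271
°P = 259 − 259/1.059 = 14.4297
cells = 0.76·31.5271·14.4297

345.7432 billion cells


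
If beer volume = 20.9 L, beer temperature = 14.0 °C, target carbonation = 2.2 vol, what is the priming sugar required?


residual = 14.695·(0.01821 + 0.09011·e^(−0.04·T));  sugar = (target − residual)·4.0·V
residual = 14.695·(0.01821 + 0.09011·e^(−0.04·14.0)) = 1.0240
sugar = (2.2 − 1.0240)·4.0·20.9

98.3160 g


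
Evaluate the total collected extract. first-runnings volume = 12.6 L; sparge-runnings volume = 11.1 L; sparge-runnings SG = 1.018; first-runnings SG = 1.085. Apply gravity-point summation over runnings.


total = Σ (SG_i − 1)·1000·V_i
first = (1.085 − 1)·1000·12.6 = 1071.0000
sparge = (1.018 − 1)·1000·11.1 = 199.8000
total = 1071.0000 + 199.8000

1270.8000 gravity·L


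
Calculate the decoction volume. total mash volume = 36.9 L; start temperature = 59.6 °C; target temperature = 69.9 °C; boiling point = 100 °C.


V_dec = V_total·(T_target − T_start)/(T_boil − T_start)
V_dec = 36.9·(69.9 − 59.6)/(100 − 59.6)

9.4077 L


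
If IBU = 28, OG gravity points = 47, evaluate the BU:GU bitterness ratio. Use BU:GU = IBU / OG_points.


BU:GU = 28 / 47

0.5957


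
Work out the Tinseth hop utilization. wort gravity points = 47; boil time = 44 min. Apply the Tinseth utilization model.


U = 1.65·0.000125^(GP/1000) · (1 − e^(−0.04·t))/4.15
bigness = 1.65·0.000125^(47/1000) = 1.0815
boil_factor = (1 − e^(−0.04·44))/4.15 = 0.1995
U = 1.0815 · 0.1995

0.2158


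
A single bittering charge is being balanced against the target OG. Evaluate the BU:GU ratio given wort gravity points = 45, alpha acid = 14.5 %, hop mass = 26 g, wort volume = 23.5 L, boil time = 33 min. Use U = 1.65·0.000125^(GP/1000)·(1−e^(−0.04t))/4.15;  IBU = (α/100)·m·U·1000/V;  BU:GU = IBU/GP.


U = 1.65·0.000125^(45/1000)·(1−e^(−0.04·33))/4.15 = 0.1945
IBU = (14.5/100)·26·0.1945·1000/23.5 = 31.1957
BU:GU = 31.1957/45

0.6932


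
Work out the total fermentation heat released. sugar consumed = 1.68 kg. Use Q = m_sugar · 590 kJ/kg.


Q = 1.68 · 590

991.2000 kJ


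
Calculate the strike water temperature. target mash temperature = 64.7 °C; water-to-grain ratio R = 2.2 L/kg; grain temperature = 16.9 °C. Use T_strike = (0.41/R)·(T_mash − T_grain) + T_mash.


T_strike = (0.41/2.2)·(64.7 − 16.9) + 64.7

73.6082 °C


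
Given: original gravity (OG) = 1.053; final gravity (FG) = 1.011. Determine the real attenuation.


AA = (OG−FG)/(OG−1)·100;  RA = AA·0.8192
AA = (1.053 − 1.011)/(1.053 − 1)·100 = 79.2453
RA = 79.2453·0.8192

64.9177 %


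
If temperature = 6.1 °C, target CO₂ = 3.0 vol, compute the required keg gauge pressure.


psi = vols/(0.01821 + 0.09011·e^(−0.04·T)) − 14.695
psi = 3.0/(0.01821 + 0.09011·e^(−0.04·6.1)) − 14.695

19.0850 psi


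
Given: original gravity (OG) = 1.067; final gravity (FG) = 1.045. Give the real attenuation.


AA = (OG−FG)/(OG−1)·100;  RA = AA·0.8192
AA = (1.067 − 1.045)/(1.067 − 1)·100 = 32.8358
RA = 32.8358·0.8192

26.8991 %


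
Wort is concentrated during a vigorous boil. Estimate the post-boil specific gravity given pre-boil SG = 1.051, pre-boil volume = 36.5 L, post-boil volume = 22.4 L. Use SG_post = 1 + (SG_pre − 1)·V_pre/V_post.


pts_pre = (1.051 − 1)·1000 = 51.0000
pts_post = 51.0000·36.5/22.4 = 83.1027
SG_post = 1 + 83.1027/1000

1.0831


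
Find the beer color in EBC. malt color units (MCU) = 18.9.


SRM = 1.4922·MCU^0.6859;  EBC = SRM·1.97
SRM = 1.4922·18.9^0.6859 = 11.2035
EBC = 11.2035·1.97

22.0708 EBC


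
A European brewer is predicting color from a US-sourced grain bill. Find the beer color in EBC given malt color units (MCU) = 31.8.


SRM = 1.4922·MCU^0.6859;  EBC = SRM·1.97
SRM = 1.4922·31.8^0.6859 = 16.0082
EBC = 16.0082·1.97

31.5361 EBC


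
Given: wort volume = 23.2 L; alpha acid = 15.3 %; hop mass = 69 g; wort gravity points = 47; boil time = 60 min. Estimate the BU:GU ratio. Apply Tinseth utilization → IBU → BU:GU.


U = 1.65·0.000125^(GP/1000)·(1−e^(−0.04t))/4.15;  IBU = (α/100)·m·U·1000/V;  BU:GU = IBU/GP
U = 1.65·0.000125^(47/1000)·(1−e^(−0.04·60))/4.15 = 0.2370
IBU = (15.3/100)·69·0.2370·1000/23.2 = 107.8305
BU:GU = 107.8305/47

2.2943


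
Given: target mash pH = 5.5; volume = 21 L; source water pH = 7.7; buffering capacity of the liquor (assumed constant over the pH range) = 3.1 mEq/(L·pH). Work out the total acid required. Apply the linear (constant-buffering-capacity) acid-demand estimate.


acid = buffering capacity · (pH_source − pH_target) · V
acid = 3.1 · (7.7 − 5.5) · 21

143.2200 mEq


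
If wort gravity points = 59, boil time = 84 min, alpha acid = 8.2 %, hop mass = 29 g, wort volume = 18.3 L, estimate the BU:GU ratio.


U = 1.65·0.000125^(GP/1000)·(1−e^(−0.04t))/4.15;  IBU = (α/100)·m·U·1000/V;  BU:GU = IBU/GP
U = 1.65·0.000125^(59/1000)·(1−e^(−0.04·84))/4.15 = 0.2258
IBU = (8.2/100)·29·0.2258·1000/18.3 = 29.3468
BU:GU = 29.3468/59

0.4974


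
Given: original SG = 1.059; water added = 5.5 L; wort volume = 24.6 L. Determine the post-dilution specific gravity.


SG_new = 1 + (SG_old − 1)·V_old/(V_old + V_water)
pts = (1.059 − 1)·1000·24.6/(24.6 + 5.5) = 48.2193
SG_new = 1 + 48.2193/1000

1.0482


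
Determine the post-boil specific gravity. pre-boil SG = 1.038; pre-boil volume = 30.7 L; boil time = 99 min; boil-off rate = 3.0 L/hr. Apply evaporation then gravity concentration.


V_post = V_pre − rate·(t/60);  SG_post = 1 + (SG_pre−1)·V_pre/V_post
V_post = 30.7 − 3.0·(99/60) = 25.7500
SG_post = 1 + (1.038 − 1)·30.7/25.7500

1.0453


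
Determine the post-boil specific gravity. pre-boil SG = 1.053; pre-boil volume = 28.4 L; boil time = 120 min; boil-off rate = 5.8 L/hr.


V_post = V_pre − rate·(t/60);  SG_post = 1 + (SG_pre−1)·V_pre/V_post
V_post = 28.4 − 5.8·(120/60) = 16.8000
SG_post = 1 + (1.053 − 1)·28.4/16.8000

1.0896


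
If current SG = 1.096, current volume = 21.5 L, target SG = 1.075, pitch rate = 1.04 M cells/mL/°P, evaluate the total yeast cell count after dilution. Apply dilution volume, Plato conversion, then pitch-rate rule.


V_w = V·((SG_c−1)/(SG_t−1)−1);  °P = 259 − 259/SG_t;  cells = rate·(V+V_w)·°P
V_w = 21.5·((1.096−1)/(1.075−1)−1) = 6.0200
V_final = 21.5 + 6.0200 = 27.5200
°P = 259 − 259/1.075 = 18.0698
cells = 1.04·27.5200·18.0698

517.1712 billion cells


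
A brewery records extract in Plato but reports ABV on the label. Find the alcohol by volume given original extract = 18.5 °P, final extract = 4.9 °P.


SG = 259/(259 − P);  ABV = (OG − FG)·131.25
OG = 259/(259 − 18.5) = 1.0769
FG = 259/(259 − 4.9) = 1.0193
ABV = (1.0769 − 1.0193)·131.25

7.5652 % ABV


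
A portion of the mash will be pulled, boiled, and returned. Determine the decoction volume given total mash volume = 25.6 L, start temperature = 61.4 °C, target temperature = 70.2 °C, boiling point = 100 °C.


V_dec = V_total·(T_target − T_start)/(T_boil − T_start)
V_dec = 25.6·(70.2 − 61.4)/(100 − 61.4)

5.8363 L


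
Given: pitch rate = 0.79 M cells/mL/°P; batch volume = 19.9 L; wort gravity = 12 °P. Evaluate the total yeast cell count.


cells (billions) = rate · V_L · °P
cells = 0.79 · 19.9 · 12

188.6520 billion cells


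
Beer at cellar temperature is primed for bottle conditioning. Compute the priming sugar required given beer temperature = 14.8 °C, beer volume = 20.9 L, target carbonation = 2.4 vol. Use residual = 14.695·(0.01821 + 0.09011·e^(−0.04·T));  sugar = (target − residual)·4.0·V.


residual = 14.695·(0.01821 + 0.09011·e^(−0.04·14.8)) = 1.0002
sugar = (2.4 − 1.0002)·4.0·20.9

117.0274 g


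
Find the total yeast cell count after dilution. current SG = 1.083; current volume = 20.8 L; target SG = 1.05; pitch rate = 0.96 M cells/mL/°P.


V_w = V·((SG_c−1)/(SG_t−1)−1);  °P = 259 − 259/SG_t;  cells = rate·(V+V_w)·°P
V_w = 20.8·((1.083−1)/(1.05−1)−1) = 13.7280
V_final = 20.8 + 13.7280 = 34.5280
°P = 259 − 259/1.05 = 12.3333
cells = 0.96·34.5280·12.3333

408.8115 billion cells


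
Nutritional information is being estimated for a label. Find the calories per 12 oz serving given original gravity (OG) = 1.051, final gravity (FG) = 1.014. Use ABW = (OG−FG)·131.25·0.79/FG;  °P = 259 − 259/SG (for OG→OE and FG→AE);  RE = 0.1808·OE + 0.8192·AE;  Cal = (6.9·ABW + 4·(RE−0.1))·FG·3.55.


ABW = (1.051 − 1.014)·131.25·0.79/1.014 = 3.7835
OE = 259 − 259/1.051 = 12.5680 °P
AE = 259 − 259/1.014 = 3.5759 °P
RE = 0.1808·12.5680 + 0.8192·3.5759 = 5.2017 °P
Cal = (6.9·3.7835 + 4·(5.2017−0.1))·1.014·3.55

167.4320 kcal


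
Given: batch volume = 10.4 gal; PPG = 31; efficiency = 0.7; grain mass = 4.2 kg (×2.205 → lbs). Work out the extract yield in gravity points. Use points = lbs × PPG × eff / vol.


lbs = 4.2 × 2.205 = 9.2610
points = 9.2610 × 31 × 0.7 / 10.4

19.3234 points


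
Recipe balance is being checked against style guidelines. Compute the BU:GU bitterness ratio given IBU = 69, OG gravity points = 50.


BU:GU = IBU / OG_points
BU:GU = 69 / 50

1.3800
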